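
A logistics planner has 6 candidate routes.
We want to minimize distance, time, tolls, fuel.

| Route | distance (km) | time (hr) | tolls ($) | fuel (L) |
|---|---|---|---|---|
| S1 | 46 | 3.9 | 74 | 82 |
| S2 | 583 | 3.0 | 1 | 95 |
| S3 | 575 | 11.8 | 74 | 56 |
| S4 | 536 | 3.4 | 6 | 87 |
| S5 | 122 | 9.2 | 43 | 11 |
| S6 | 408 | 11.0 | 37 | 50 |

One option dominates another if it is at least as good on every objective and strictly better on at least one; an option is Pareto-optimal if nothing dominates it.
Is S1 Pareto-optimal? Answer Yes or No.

S2: worse on distance (583 vs 46).
S3: worse on distance (575 vs 46).
S4: worse on distance (536 vs 46).
S5: worse on distance (122 vs 46).
S6: worse on distance (408 vs 46).
No option is at least as good as S1 on every objective and strictly better on one.

Yes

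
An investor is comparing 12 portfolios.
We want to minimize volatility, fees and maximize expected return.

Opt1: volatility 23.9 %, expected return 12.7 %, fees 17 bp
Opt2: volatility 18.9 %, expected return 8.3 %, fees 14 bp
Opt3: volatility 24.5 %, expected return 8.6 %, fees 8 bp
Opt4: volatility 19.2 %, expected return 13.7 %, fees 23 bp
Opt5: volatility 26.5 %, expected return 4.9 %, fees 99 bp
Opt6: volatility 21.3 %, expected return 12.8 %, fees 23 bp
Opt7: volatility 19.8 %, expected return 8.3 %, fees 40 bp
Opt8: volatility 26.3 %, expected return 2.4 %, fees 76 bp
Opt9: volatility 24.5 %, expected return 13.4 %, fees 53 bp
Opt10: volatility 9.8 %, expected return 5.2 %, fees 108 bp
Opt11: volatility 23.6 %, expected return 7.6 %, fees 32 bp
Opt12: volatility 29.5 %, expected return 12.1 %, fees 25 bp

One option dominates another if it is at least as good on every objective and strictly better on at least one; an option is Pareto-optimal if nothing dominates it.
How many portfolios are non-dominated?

Opt1: not dominated.
Opt2: not dominated.
Opt3: not dominated (best fees).
Opt4: not dominated (best expected return).
Opt5: dominated by Opt1 (volatility 23.9≤26.5, expected return 12.7≥4.9, fees 17≤99).
Opt6: dominated by Opt4 (volatility 19.2≤21.3, expected return 13.7≥12.8, fees 23≤23).
Opt7: dominated by Opt2 (volatility 18.9≤19.8, expected return 8.3≥8.3, fees 14≤40).
Opt8: dominated by Opt1 (volatility 23.9≤26.3, expected return 12.7≥2.4, fees 17≤76).
Opt9: dominated by Opt4 (volatility 19.2≤24.5, expected return 13.7≥13.4, fees 23≤53).
Opt10: not dominated (best volatility).
Opt11: dominated by Opt2 (volatility 18.9≤23.6, expected return 8.3≥7.6, fees 14≤32).
Opt12: dominated by Opt1 (volatility 23.9≤29.5, expected return 12.7≥12.1, fees 17≤25).
Pareto-optimal: Opt1, Opt2, Opt3, Opt4, Opt10 → 5.

5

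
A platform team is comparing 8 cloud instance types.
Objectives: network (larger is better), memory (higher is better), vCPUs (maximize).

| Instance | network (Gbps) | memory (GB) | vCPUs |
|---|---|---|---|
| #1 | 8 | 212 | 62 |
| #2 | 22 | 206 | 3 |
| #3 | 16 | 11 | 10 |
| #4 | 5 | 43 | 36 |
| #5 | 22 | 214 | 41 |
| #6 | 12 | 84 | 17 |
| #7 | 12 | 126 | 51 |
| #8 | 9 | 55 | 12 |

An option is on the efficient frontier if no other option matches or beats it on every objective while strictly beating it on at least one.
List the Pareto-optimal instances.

#1, #5, #7

#1: not dominated (best vCPUs).
#2: dominated by #5 (network 22≥22, memory 214≥206, vCPUs 41≥3).
#3: dominated by #5 (network 22≥16, memory 214≥11, vCPUs 41≥10).
#4: dominated by #1 (network 8≥5, memory 212≥43, vCPUs 62≥36).
#5: not dominated (best memory).
#6: dominated by #5 (network 22≥12, memory 214≥84, vCPUs 41≥17).
#7: not dominated.
#8: dominated by #5 (network 22≥9, memory 214≥55, vCPUs 41≥12).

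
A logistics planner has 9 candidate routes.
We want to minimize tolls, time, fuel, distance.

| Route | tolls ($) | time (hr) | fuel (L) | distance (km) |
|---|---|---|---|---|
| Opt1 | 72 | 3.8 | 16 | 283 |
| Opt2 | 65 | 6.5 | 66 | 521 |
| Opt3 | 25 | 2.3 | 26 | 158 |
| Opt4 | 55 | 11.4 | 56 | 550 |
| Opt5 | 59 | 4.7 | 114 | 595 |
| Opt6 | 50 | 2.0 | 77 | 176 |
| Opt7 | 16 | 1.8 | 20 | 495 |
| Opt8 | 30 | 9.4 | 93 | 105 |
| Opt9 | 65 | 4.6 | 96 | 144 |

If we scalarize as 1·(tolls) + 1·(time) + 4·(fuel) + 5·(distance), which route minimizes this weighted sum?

Opt3

Opt1: 1·72 + 1·3.8 + 4·16 + 5·283 = 1554.8
Opt2: 1·65 + 1·6.5 + 4·66 + 5·521 = 2940.5
Opt3: 1·25 + 1·2.3 + 4·26 + 5·158 = 921.3
Opt4: 1·55 + 1·11.4 + 4·56 + 5·550 = 3040.4
Opt5: 1·59 + 1·4.7 + 4·114 + 5·595 = 3494.7
Opt6: 1·50 + 1·2.0 + 4·77 + 5·176 = 1240.0
Opt7: 1·16 + 1·1.8 + 4·20 + 5·495 = 2572.8
Opt8: 1·30 + 1·9.4 + 4·93 + 5·105 = 936.4
Opt9: 1·65 + 1·4.6 + 4·96 + 5·144 = 1173.6
Lowest: Opt3 at 921.3.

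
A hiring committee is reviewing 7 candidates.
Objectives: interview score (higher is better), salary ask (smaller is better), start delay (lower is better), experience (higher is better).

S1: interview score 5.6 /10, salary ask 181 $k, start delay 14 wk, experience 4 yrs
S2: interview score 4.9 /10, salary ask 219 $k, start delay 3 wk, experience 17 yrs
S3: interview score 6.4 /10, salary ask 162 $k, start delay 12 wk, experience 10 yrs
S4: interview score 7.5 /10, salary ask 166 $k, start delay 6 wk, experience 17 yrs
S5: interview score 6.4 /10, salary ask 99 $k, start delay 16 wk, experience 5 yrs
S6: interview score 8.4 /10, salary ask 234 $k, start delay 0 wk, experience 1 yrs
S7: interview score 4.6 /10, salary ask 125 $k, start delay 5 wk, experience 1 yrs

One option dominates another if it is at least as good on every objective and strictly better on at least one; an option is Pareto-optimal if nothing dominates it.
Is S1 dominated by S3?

Yes

S3 vs S1: interview score 6.4≥5.6, salary ask 162≤181, start delay 12≤14, experience 10≥4 — S3 is at least as good on every objective with at least one strict improvement.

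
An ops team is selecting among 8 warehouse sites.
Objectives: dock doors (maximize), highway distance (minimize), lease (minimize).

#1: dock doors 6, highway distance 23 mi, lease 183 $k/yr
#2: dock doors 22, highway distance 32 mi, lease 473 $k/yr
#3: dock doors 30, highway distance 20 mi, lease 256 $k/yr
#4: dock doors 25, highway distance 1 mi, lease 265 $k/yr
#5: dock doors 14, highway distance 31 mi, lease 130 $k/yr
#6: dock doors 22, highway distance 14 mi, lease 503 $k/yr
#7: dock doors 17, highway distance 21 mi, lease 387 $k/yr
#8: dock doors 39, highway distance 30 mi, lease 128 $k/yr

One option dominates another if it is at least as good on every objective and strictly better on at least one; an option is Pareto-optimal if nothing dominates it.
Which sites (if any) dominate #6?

#4

#4: dock doors 25≥22, highway distance 1≤14, lease 265≤503 — dominates #6.
Others (#1, #2, #3, #5, #7, #8) are each worse than #6 on at least one objective.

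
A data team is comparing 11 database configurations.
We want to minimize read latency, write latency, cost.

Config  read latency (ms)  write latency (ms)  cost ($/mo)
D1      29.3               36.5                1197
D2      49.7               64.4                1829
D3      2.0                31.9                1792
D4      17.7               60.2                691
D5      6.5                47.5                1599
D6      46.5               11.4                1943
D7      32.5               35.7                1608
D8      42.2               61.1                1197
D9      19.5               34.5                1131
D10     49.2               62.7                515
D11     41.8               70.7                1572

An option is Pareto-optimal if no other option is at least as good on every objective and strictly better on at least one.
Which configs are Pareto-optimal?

D3, D4, D5, D6, D9, D10

D1: dominated by D9 (read latency 19.5≤29.3, write latency 34.5≤36.5, cost 1131≤1197).
D2: dominated by D1 (read latency 29.3≤49.7, write latency 36.5≤64.4, cost 1197≤1829).
D3: not dominated (best read latency).
D4: not dominated.
D5: not dominated.
D6: not dominated (best write latency).
D7: dominated by D9 (read latency 19.5≤32.5, write latency 34.5≤35.7, cost 1131≤1608).
D8: dominated by D1 (read latency 29.3≤42.2, write latency 36.5≤61.1, cost 1197≤1197).
D9: not dominated.
D10: not dominated (best cost).
D11: dominated by D1 (read latency 29.3≤41.8, write latency 36.5≤70.7, cost 1197≤1572).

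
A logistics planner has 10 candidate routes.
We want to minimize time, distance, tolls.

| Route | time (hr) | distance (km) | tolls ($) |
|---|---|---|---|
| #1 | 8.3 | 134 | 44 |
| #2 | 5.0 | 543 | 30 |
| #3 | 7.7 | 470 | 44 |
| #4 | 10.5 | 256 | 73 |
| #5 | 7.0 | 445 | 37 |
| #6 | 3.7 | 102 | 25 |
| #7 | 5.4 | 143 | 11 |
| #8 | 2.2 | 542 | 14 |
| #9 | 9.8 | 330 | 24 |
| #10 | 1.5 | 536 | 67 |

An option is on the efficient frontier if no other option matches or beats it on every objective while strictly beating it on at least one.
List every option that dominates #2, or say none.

#6: time 3.7≤5.0, distance 102≤543, tolls 25≤30 — dominates #2.
#8: time 2.2≤5.0, distance 542≤543, tolls 14≤30 — dominates #2.
Others (#1, #3, #4, #5, #7, #9, #10) are each worse than #2 on at least one objective.

#6, #8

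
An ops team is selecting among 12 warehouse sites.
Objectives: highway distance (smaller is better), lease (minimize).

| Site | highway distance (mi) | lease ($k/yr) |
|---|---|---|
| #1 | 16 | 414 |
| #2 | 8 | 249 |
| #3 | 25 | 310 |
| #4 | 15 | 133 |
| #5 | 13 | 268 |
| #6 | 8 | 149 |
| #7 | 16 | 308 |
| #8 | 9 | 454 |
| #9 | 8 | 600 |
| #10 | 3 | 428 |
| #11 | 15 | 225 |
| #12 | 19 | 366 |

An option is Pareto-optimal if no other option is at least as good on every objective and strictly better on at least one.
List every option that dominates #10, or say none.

none

#1: worse on highway distance (16 vs 3).
#2: worse on highway distance (8 vs 3).
#3: worse on highway distance (25 vs 3).
#4: worse on highway distance (15 vs 3).
#5: worse on highway distance (13 vs 3).
#6: worse on highway distance (8 vs 3).
#7: worse on highway distance (16 vs 3).
#8: worse on highway distance (9 vs 3).
#9: worse on highway distance (8 vs 3).
#11: worse on highway distance (15 vs 3).
#12: worse on highway distance (19 vs 3).
No option dominates #10.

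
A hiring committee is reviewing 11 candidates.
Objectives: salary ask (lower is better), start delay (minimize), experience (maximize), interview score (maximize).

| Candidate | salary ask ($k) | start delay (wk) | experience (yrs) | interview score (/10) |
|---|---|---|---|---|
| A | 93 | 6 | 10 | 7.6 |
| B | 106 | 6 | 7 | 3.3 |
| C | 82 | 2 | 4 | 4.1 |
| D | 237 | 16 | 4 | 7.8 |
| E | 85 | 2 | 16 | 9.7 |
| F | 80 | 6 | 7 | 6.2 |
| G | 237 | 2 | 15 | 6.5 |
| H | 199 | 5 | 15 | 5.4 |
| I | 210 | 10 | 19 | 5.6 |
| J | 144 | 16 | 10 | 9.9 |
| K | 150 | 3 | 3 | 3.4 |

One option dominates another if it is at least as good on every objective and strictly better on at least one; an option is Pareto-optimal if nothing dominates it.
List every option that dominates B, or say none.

A: salary ask 93≤106, start delay 6≤6, experience 10≥7, interview score 7.6≥3.3 — dominates B.
E: salary ask 85≤106, start delay 2≤6, experience 16≥7, interview score 9.7≥3.3 — dominates B.
F: salary ask 80≤106, start delay 6≤6, experience 7≥7, interview score 6.2≥3.3 — dominates B.
Others (C, D, G, H, I, J, K) are each worse than B on at least one objective.

A, E, F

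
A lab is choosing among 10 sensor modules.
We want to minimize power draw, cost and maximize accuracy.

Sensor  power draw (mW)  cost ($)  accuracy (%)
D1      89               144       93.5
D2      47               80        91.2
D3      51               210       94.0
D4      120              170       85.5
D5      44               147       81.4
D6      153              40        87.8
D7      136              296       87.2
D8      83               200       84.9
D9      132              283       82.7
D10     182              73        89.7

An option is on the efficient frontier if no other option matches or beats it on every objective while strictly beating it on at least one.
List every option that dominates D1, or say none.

D2: worse on accuracy (91.2 vs 93.5).
D3: worse on cost (210 vs 144).
D4: worse on power draw (120 vs 89).
D5: worse on cost (147 vs 144).
D6: worse on power draw (153 vs 89).
D7: worse on power draw (136 vs 89).
D8: worse on cost (200 vs 144).
D9: worse on power draw (132 vs 89).
D10: worse on power draw (182 vs 89).
No option dominates D1.

none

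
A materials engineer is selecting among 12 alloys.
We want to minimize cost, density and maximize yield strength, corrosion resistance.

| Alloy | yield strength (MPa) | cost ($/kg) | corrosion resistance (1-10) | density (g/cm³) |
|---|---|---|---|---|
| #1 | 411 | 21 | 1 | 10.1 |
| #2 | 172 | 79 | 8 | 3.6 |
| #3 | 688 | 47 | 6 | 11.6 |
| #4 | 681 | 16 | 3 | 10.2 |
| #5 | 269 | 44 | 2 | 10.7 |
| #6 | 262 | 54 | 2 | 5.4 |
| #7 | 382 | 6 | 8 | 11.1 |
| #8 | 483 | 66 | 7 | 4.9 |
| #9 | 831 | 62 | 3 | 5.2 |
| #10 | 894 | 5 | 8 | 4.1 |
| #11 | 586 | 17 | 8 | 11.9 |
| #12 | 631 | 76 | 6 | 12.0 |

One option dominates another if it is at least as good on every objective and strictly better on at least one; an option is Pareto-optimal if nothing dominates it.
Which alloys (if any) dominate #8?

#10

#10: yield strength 894≥483, cost 5≤66, corrosion resistance 8≥7, density 4.1≤4.9 — dominates #8.
Others (#1, #2, #3, #4, #5, #6, #7, #9, #11, #12) are each worse than #8 on at least one objective.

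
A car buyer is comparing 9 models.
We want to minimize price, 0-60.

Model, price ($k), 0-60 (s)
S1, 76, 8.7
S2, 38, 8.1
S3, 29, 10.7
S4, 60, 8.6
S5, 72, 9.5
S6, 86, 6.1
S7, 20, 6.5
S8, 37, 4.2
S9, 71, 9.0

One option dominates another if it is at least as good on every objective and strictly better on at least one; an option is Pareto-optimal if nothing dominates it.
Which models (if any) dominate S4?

S2: price 38≤60, 0-60 8.1≤8.6 — dominates S4.
S7: price 20≤60, 0-60 6.5≤8.6 — dominates S4.
S8: price 37≤60, 0-60 4.2≤8.6 — dominates S4.
Others (S1, S3, S5, S6, S9) are each worse than S4 on at least one objective.

S2, S7, S8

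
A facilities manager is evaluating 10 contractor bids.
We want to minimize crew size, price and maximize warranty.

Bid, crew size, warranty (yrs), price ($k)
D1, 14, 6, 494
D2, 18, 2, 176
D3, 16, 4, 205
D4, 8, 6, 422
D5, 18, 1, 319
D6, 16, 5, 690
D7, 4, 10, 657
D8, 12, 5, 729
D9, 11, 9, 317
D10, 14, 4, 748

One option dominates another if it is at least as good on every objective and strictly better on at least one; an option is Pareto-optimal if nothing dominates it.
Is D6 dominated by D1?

Yes

D1 vs D6: crew size 14≤16, warranty 6≥5, price 494≤690 — D1 is at least as good on every objective with at least one strict improvement.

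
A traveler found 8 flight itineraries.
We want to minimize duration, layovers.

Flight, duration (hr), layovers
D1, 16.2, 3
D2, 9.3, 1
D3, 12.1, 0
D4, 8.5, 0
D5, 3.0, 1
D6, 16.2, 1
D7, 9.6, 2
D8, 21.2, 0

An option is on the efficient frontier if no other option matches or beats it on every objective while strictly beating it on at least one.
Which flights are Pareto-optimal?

D4, D5

D1: dominated by D2 (duration 9.3≤16.2, layovers 1≤3).
D2: dominated by D4 (duration 8.5≤9.3, layovers 0≤1).
D3: dominated by D4 (duration 8.5≤12.1, layovers 0≤0).
D4: not dominated.
D5: not dominated (best duration).
D6: dominated by D2 (duration 9.3≤16.2, layovers 1≤1).
D7: dominated by D2 (duration 9.3≤9.6, layovers 1≤2).
D8: dominated by D3 (duration 12.1≤21.2, layovers 0≤0).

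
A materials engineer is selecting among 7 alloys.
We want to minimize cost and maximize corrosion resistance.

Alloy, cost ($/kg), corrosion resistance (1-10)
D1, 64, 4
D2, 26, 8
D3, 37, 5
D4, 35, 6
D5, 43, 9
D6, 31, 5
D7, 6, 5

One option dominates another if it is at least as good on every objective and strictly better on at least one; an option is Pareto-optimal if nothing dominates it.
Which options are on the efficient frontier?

D1: dominated by D2 (cost 26≤64, corrosion resistance 8≥4).
D2: not dominated.
D3: dominated by D2 (cost 26≤37, corrosion resistance 8≥5).
D4: dominated by D2 (cost 26≤35, corrosion resistance 8≥6).
D5: not dominated (best corrosion resistance).
D6: dominated by D2 (cost 26≤31, corrosion resistance 8≥5).
D7: not dominated (best cost).

D2, D5, D7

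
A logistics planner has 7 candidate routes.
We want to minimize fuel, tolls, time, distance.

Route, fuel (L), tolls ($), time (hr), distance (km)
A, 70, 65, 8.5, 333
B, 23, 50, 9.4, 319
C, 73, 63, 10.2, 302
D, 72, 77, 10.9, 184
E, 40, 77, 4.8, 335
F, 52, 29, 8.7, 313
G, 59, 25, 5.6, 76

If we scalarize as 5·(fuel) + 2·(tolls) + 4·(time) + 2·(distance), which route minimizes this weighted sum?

G

A: 5·70 + 2·65 + 4·8.5 + 2·333 = 1180.0
B: 5·23 + 2·50 + 4·9.4 + 2·319 = 890.6
C: 5·73 + 2·63 + 4·10.2 + 2·302 = 1135.8
D: 5·72 + 2·77 + 4·10.9 + 2·184 = 925.6
E: 5·40 + 2·77 + 4·4.8 + 2·335 = 1043.2
F: 5·52 + 2·29 + 4·8.7 + 2·313 = 978.8
G: 5·59 + 2·25 + 4·5.6 + 2·76 = 519.4
Lowest: G at 519.4.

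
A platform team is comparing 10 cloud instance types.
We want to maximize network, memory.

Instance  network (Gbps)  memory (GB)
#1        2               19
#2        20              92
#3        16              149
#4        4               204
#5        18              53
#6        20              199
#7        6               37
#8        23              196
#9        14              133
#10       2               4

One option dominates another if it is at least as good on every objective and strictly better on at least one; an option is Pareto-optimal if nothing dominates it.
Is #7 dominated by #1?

#1 vs #7: #1 is worse on network (2 vs 6), so it does not dominate #7.

No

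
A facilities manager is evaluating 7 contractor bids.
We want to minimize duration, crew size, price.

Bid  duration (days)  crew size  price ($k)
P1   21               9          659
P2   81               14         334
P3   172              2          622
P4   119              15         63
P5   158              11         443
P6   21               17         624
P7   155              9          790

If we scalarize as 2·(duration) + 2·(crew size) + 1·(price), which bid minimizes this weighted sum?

P1: 2·21 + 2·9 + 1·659 = 719
P2: 2·81 + 2·14 + 1·334 = 524
P3: 2·172 + 2·2 + 1·622 = 970
P4: 2·119 + 2·15 + 1·63 = 331
P5: 2·158 + 2·11 + 1·443 = 781
P6: 2·21 + 2·17 + 1·624 = 700
P7: 2·155 + 2·9 + 1·790 = 1118
Lowest: P4 at 331.

P4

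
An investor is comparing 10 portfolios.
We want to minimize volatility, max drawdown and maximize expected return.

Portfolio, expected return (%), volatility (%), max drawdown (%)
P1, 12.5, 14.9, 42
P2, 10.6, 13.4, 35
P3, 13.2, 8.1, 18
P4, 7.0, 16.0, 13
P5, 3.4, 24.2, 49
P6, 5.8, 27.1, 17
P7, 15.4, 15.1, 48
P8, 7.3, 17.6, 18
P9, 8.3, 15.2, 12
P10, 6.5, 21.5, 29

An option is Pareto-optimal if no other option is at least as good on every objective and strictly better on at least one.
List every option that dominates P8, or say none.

P3, P9

P3: expected return 13.2≥7.3, volatility 8.1≤17.6, max drawdown 18≤18 — dominates P8.
P9: expected return 8.3≥7.3, volatility 15.2≤17.6, max drawdown 12≤18 — dominates P8.
Others (P1, P2, P4, P5, P6, P7, P10) are each worse than P8 on at least one objective.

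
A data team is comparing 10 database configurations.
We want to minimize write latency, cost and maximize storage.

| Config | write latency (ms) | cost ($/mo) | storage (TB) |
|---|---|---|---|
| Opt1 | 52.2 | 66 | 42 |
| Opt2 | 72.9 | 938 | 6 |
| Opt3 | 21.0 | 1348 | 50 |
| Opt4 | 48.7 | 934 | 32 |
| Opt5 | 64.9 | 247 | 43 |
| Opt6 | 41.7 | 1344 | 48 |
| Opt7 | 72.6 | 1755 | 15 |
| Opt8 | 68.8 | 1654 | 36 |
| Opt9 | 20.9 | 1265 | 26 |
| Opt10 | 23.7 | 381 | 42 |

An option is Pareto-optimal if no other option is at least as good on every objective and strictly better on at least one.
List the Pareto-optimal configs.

Opt1: not dominated (best cost).
Opt2: dominated by Opt1 (write latency 52.2≤72.9, cost 66≤938, storage 42≥6).
Opt3: not dominated (best storage).
Opt4: dominated by Opt10 (write latency 23.7≤48.7, cost 381≤934, storage 42≥32).
Opt5: not dominated.
Opt6: not dominated.
Opt7: dominated by Opt1 (write latency 52.2≤72.6, cost 66≤1755, storage 42≥15).
Opt8: dominated by Opt1 (write latency 52.2≤68.8, cost 66≤1654, storage 42≥36).
Opt9: not dominated (best write latency).
Opt10: not dominated.

Opt1, Opt3, Opt5, Opt6, Opt9, Opt10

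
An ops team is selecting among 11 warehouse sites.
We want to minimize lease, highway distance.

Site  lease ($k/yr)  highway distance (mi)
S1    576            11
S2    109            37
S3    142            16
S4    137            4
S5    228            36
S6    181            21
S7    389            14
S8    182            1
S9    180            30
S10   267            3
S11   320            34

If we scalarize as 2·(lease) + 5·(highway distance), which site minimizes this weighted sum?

S4

S1: 2·576 + 5·11 = 1207
S2: 2·109 + 5·37 = 403
S3: 2·142 + 5·16 = 364
S4: 2·137 + 5·4 = 294
S5: 2·228 + 5·36 = 636
S6: 2·181 + 5·21 = 467
S7: 2·389 + 5·14 = 848
S8: 2·182 + 5·1 = 369
S9: 2·180 + 5·30 = 510
S10: 2·267 + 5·3 = 549
S11: 2·320 + 5·34 = 810
Lowest: S4 at 294.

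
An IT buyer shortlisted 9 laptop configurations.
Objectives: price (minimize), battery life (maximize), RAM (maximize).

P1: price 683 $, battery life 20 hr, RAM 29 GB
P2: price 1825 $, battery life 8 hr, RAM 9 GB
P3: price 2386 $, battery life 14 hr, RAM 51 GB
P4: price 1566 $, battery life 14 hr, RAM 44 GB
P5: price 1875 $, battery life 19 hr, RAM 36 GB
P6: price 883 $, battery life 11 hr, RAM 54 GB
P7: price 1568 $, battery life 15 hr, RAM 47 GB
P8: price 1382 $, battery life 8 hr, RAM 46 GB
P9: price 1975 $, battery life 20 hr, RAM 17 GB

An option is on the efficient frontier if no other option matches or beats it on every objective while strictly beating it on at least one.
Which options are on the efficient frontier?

P1, P3, P4, P5, P6, P7

P1: not dominated (best price).
P2: dominated by P1 (price 683≤1825, battery life 20≥8, RAM 29≥9).
P3: not dominated.
P4: not dominated.
P5: not dominated.
P6: not dominated (best RAM).
P7: not dominated.
P8: dominated by P6 (price 883≤1382, battery life 11≥8, RAM 54≥46).
P9: dominated by P1 (price 683≤1975, battery life 20≥20, RAM 29≥17).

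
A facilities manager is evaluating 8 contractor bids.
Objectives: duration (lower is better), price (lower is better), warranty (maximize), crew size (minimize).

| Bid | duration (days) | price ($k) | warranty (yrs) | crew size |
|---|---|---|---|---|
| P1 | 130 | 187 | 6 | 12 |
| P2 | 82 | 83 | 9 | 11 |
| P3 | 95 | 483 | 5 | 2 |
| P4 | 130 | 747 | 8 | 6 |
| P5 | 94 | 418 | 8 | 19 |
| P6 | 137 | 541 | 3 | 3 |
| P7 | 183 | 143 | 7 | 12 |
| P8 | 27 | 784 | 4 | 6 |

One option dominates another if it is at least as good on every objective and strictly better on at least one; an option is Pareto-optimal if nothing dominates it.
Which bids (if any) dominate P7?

P2

P2: duration 82≤183, price 83≤143, warranty 9≥7, crew size 11≤12 — dominates P7.
Others (P1, P3, P4, P5, P6, P8) are each worse than P7 on at least one objective.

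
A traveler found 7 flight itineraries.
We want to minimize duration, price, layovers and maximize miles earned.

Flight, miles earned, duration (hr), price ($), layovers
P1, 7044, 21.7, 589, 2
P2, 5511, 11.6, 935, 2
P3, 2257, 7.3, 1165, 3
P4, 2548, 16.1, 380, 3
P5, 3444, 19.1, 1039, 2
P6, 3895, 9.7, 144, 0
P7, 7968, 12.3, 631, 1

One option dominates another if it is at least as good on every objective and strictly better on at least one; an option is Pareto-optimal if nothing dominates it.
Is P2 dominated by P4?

P4 vs P2: P4 is worse on miles earned (2548 vs 5511), so it does not dominate P2.

No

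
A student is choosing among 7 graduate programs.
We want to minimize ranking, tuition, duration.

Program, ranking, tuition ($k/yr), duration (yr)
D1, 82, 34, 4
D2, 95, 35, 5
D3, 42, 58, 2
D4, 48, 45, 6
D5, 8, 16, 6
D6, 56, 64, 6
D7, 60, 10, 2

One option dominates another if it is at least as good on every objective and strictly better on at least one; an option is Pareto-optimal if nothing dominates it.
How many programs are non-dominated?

D1: dominated by D7 (ranking 60≤82, tuition 10≤34, duration 2≤4).
D2: dominated by D1 (ranking 82≤95, tuition 34≤35, duration 4≤5).
D3: not dominated.
D4: dominated by D5 (ranking 8≤48, tuition 16≤45, duration 6≤6).
D5: not dominated (best ranking).
D6: dominated by D3 (ranking 42≤56, tuition 58≤64, duration 2≤6).
D7: not dominated (best tuition).
Pareto-optimal: D3, D5, D7 → 3.

3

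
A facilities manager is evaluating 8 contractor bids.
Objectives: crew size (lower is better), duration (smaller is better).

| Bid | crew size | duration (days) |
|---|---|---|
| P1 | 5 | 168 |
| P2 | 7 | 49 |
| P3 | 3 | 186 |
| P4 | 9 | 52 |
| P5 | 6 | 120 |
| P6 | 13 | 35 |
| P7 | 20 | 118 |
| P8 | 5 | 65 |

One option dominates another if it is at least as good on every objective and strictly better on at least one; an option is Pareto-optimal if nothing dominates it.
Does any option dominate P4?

Yes

P2 vs P4: crew size 7≤9, duration 49≤52 — P2 is at least as good on every objective and strictly better on at least one, so P2 dominates P4.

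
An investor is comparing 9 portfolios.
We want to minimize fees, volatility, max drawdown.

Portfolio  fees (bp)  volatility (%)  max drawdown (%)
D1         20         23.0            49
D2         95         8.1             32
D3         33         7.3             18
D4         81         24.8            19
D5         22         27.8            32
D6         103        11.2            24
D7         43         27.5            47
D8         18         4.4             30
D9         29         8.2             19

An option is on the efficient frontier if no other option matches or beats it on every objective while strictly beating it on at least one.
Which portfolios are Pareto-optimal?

D1: dominated by D8 (fees 18≤20, volatility 4.4≤23.0, max drawdown 30≤49).
D2: dominated by D3 (fees 33≤95, volatility 7.3≤8.1, max drawdown 18≤32).
D3: not dominated (best max drawdown).
D4: dominated by D3 (fees 33≤81, volatility 7.3≤24.8, max drawdown 18≤19).
D5: dominated by D8 (fees 18≤22, volatility 4.4≤27.8, max drawdown 30≤32).
D6: dominated by D3 (fees 33≤103, volatility 7.3≤11.2, max drawdown 18≤24).
D7: dominated by D3 (fees 33≤43, volatility 7.3≤27.5, max drawdown 18≤47).
D8: not dominated (best fees).
D9: not dominated.

D3, D8, D9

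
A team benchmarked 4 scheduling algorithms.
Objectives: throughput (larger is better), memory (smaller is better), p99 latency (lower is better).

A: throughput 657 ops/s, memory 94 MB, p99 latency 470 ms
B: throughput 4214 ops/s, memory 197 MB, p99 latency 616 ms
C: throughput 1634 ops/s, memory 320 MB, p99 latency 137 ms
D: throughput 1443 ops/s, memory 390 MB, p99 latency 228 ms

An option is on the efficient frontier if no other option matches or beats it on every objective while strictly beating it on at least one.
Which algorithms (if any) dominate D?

C: throughput 1634≥1443, memory 320≤390, p99 latency 137≤228 — dominates D.
Others (A, B) are each worse than D on at least one objective.

C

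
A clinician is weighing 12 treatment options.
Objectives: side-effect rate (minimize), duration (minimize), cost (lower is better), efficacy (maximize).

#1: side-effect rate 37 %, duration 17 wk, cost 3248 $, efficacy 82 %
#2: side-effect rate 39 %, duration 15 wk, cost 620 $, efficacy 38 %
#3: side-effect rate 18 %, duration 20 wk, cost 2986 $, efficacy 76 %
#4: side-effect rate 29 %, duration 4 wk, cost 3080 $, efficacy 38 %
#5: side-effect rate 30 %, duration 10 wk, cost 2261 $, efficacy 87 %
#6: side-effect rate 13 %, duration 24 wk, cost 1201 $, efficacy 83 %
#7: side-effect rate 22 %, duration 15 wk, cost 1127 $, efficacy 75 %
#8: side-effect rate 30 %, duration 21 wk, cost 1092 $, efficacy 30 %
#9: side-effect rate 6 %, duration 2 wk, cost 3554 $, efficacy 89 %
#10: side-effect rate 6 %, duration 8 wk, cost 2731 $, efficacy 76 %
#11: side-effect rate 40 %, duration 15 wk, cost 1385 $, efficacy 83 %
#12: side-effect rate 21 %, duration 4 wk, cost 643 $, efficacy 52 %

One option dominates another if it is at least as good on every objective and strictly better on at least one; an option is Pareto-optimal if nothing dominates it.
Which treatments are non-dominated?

#1: dominated by #5 (side-effect rate 30≤37, duration 10≤17, cost 2261≤3248, efficacy 87≥82).
#2: not dominated (best cost).
#3: dominated by #10 (side-effect rate 6≤18, duration 8≤20, cost 2731≤2986, efficacy 76≥76).
#4: dominated by #12 (side-effect rate 21≤29, duration 4≤4, cost 643≤3080, efficacy 52≥38).
#5: not dominated.
#6: not dominated.
#7: not dominated.
#8: dominated by #12 (side-effect rate 21≤30, duration 4≤21, cost 643≤1092, efficacy 52≥30).
#9: not dominated (best duration).
#10: not dominated.
#11: not dominated.
#12: not dominated.

#2, #5, #6, #7, #9, #10, #11, #12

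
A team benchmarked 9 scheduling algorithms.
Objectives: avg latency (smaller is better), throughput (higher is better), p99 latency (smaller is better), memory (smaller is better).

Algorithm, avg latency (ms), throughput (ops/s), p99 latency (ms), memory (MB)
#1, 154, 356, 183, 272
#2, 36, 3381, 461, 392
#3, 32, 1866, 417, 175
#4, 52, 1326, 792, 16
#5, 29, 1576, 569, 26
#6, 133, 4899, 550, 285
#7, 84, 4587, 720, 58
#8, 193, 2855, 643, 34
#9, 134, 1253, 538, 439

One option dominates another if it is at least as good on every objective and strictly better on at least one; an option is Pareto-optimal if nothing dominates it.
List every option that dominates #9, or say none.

#2, #3

#2: avg latency 36≤134, throughput 3381≥1253, p99 latency 461≤538, memory 392≤439 — dominates #9.
#3: avg latency 32≤134, throughput 1866≥1253, p99 latency 417≤538, memory 175≤439 — dominates #9.
Others (#1, #4, #5, #6, #7, #8) are each worse than #9 on at least one objective.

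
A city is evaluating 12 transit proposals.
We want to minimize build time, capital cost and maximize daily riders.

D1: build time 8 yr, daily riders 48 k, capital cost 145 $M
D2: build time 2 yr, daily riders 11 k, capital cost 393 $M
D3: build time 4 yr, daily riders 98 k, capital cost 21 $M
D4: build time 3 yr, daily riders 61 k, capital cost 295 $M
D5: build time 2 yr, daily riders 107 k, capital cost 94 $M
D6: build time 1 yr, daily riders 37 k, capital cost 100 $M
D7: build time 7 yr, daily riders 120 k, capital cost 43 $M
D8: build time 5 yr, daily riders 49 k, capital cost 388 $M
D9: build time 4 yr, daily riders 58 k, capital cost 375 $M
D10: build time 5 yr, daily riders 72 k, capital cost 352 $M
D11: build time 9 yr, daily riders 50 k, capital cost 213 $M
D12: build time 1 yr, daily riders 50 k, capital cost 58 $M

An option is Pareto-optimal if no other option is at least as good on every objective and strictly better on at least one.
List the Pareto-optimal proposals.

D3, D5, D7, D12

D1: dominated by D3 (build time 4≤8, daily riders 98≥48, capital cost 21≤145).
D2: dominated by D5 (build time 2≤2, daily riders 107≥11, capital cost 94≤393).
D3: not dominated (best capital cost).
D4: dominated by D5 (build time 2≤3, daily riders 107≥61, capital cost 94≤295).
D5: not dominated.
D6: dominated by D12 (build time 1≤1, daily riders 50≥37, capital cost 58≤100).
D7: not dominated (best daily riders).
D8: dominated by D3 (build time 4≤5, daily riders 98≥49, capital cost 21≤388).
D9: dominated by D3 (build time 4≤4, daily riders 98≥58, capital cost 21≤375).
D10: dominated by D3 (build time 4≤5, daily riders 98≥72, capital cost 21≤352).
D11: dominated by D3 (build time 4≤9, daily riders 98≥50, capital cost 21≤213).
D12: not dominated.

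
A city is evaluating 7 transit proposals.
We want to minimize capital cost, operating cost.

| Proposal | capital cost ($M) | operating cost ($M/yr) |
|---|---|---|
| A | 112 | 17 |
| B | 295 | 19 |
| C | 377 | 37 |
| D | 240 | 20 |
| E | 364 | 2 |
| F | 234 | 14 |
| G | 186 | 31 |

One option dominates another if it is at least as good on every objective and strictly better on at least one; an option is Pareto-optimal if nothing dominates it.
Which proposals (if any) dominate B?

A: capital cost 112≤295, operating cost 17≤19 — dominates B.
F: capital cost 234≤295, operating cost 14≤19 — dominates B.
Others (C, D, E, G) are each worse than B on at least one objective.

A, F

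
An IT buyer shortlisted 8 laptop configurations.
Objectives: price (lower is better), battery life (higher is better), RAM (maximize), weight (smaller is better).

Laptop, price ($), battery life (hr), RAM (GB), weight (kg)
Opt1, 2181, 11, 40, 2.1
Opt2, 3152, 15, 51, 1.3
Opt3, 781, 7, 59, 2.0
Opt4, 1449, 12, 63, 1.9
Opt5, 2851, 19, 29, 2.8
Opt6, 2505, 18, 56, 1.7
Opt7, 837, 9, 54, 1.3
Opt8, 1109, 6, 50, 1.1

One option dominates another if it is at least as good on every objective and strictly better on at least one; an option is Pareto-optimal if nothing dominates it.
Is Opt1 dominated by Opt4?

Opt4 vs Opt1: price 1449≤2181, battery life 12≥11, RAM 63≥40, weight 1.9≤2.1 — Opt4 is at least as good on every objective with at least one strict improvement.

Yes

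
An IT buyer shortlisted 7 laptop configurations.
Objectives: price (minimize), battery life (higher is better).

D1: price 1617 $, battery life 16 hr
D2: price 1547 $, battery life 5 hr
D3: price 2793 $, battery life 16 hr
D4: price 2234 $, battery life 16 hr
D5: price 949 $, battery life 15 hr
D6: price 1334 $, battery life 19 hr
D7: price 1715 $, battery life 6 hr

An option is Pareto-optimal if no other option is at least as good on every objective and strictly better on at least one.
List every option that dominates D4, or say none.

D1, D6

D1: price 1617≤2234, battery life 16≥16 — dominates D4.
D6: price 1334≤2234, battery life 19≥16 — dominates D4.
Others (D2, D3, D5, D7) are each worse than D4 on at least one objective.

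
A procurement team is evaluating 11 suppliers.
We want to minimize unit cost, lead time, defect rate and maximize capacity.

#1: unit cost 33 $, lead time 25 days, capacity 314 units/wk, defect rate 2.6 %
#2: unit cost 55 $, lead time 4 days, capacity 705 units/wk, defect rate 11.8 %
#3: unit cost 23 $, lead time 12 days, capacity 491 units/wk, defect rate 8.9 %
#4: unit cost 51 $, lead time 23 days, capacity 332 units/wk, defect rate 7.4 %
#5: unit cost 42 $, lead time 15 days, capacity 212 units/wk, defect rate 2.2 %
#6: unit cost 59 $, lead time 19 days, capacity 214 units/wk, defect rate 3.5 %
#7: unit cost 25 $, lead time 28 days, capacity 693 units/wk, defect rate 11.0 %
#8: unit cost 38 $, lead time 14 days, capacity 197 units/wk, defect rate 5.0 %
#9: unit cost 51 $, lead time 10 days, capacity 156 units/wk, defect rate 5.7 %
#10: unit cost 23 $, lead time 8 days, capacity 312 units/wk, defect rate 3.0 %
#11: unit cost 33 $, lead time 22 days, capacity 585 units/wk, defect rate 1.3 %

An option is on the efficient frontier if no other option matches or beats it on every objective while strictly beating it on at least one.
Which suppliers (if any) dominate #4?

#11

#11: unit cost 33≤51, lead time 22≤23, capacity 585≥332, defect rate 1.3≤7.4 — dominates #4.
Others (#1, #2, #3, #5, #6, #7, #8, #9, #10) are each worse than #4 on at least one objective.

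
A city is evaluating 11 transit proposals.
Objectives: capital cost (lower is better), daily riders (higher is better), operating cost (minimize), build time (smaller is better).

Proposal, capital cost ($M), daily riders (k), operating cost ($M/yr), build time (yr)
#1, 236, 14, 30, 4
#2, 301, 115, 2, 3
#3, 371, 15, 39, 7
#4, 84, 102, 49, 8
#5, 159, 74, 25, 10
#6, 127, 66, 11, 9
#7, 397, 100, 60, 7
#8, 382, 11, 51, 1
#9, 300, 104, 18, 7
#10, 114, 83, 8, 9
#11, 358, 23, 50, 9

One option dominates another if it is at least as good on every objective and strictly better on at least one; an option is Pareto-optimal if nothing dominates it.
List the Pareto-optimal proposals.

#1: not dominated.
#2: not dominated (best daily riders).
#3: dominated by #2 (capital cost 301≤371, daily riders 115≥15, operating cost 2≤39, build time 3≤7).
#4: not dominated (best capital cost).
#5: dominated by #10 (capital cost 114≤159, daily riders 83≥74, operating cost 8≤25, build time 9≤10).
#6: dominated by #10 (capital cost 114≤127, daily riders 83≥66, operating cost 8≤11, build time 9≤9).
#7: dominated by #2 (capital cost 301≤397, daily riders 115≥100, operating cost 2≤60, build time 3≤7).
#8: not dominated (best build time).
#9: not dominated.
#10: not dominated.
#11: dominated by #2 (capital cost 301≤358, daily riders 115≥23, operating cost 2≤50, build time 3≤9).

#1, #2, #4, #8, #9, #10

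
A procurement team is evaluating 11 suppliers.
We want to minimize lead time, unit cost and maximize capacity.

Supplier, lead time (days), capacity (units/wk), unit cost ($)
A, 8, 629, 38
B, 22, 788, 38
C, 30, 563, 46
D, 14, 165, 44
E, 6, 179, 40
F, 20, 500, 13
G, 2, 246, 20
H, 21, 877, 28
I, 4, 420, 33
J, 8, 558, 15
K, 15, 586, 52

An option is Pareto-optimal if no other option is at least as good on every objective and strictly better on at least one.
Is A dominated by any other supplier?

No

B: worse on lead time (22 vs 8).
C: worse on lead time (30 vs 8).
D: worse on lead time (14 vs 8).
E: worse on capacity (179 vs 629).
F: worse on lead time (20 vs 8).
G: worse on capacity (246 vs 629).
H: worse on lead time (21 vs 8).
I: worse on capacity (420 vs 629).
J: worse on capacity (558 vs 629).
K: worse on lead time (15 vs 8).
No option is at least as good as A on every objective and strictly better on one.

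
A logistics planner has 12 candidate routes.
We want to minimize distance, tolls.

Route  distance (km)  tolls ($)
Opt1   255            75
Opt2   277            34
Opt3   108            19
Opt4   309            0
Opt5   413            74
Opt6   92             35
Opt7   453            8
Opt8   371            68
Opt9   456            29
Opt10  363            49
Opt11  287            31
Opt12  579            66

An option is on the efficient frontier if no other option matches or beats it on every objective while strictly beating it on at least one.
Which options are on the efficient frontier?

Opt1: dominated by Opt3 (distance 108≤255, tolls 19≤75).
Opt2: dominated by Opt3 (distance 108≤277, tolls 19≤34).
Opt3: not dominated.
Opt4: not dominated (best tolls).
Opt5: dominated by Opt2 (distance 277≤413, tolls 34≤74).
Opt6: not dominated (best distance).
Opt7: dominated by Opt4 (distance 309≤453, tolls 0≤8).
Opt8: dominated by Opt2 (distance 277≤371, tolls 34≤68).
Opt9: dominated by Opt3 (distance 108≤456, tolls 19≤29).
Opt10: dominated by Opt2 (distance 277≤363, tolls 34≤49).
Opt11: dominated by Opt3 (distance 108≤287, tolls 19≤31).
Opt12: dominated by Opt2 (distance 277≤579, tolls 34≤66).

Opt3, Opt4, Opt6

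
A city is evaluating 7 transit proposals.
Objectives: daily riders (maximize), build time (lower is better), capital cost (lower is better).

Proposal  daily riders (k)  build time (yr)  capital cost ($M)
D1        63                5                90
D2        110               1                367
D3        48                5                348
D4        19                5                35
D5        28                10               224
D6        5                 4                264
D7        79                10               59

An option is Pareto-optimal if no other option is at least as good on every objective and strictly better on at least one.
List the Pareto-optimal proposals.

D1, D2, D4, D6, D7

D1: not dominated.
D2: not dominated (best daily riders).
D3: dominated by D1 (daily riders 63≥48, build time 5≤5, capital cost 90≤348).
D4: not dominated (best capital cost).
D5: dominated by D1 (daily riders 63≥28, build time 5≤10, capital cost 90≤224).
D6: not dominated.
D7: not dominated.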